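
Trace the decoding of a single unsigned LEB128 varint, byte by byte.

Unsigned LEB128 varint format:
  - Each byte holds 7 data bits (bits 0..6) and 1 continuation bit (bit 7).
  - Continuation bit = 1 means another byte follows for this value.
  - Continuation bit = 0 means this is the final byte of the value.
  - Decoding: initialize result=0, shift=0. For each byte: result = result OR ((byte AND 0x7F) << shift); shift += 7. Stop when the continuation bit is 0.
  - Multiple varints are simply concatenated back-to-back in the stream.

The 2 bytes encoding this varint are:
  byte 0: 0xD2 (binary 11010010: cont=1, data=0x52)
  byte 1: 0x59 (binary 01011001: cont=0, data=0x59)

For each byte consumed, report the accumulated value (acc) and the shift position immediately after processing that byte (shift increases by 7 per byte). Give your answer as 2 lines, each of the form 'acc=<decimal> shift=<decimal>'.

byte 0=0xD2: payload=0x52=82, contrib = 82<<0 = 82; acc -> 82, shift -> 7
byte 1=0x59: payload=0x59=89, contrib = 89<<7 = 11392; acc -> 11474, shift -> 14

Answer: acc=82 shift=7
acc=11474 shift=14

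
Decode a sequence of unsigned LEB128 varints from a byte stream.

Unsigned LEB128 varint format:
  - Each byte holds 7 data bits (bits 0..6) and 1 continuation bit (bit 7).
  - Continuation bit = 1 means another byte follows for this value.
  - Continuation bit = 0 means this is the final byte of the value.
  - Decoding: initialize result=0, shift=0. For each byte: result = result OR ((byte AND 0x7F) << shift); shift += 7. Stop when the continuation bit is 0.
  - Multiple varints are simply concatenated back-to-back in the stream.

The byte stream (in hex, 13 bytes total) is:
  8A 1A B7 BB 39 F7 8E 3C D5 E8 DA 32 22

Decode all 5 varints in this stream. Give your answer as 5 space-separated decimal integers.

  byte[0]=0x8A cont=1 payload=0x0A=10: acc |= 10<<0 -> acc=10 shift=7
  byte[1]=0x1A cont=0 payload=0x1A=26: acc |= 26<<7 -> acc=3338 shift=14 [end]
Varint 1: bytes[0:2] = 8A 1A -> value 3338 (2 byte(s))
  byte[2]=0xB7 cont=1 payload=0x37=55: acc |= 55<<0 -> acc=55 shift=7
  byte[3]=0xBB cont=1 payload=0x3B=59: acc |= 59<<7 -> acc=7607 shift=14
  byte[4]=0x39 cont=0 payload=0x39=57: acc |= 57<<14 -> acc=941495 shift=21 [end]
Varint 2: bytes[2:5] = B7 BB 39 -> value 941495 (3 byte(s))
  byte[5]=0xF7 cont=1 payload=0x77=119: acc |= 119<<0 -> acc=119 shift=7
  byte[6]=0x8E cont=1 payload=0x0E=14: acc |= 14<<7 -> acc=1911 shift=14
  byte[7]=0x3C cont=0 payload=0x3C=60: acc |= 60<<14 -> acc=984951 shift=21 [end]
Varint 3: bytes[5:8] = F7 8E 3C -> value 984951 (3 byte(s))
  byte[8]=0xD5 cont=1 payload=0x55=85: acc |= 85<<0 -> acc=85 shift=7
  byte[9]=0xE8 cont=1 payload=0x68=104: acc |= 104<<7 -> acc=13397 shift=14
  byte[10]=0xDA cont=1 payload=0x5A=90: acc |= 90<<14 -> acc=1487957 shift=21
  byte[11]=0x32 cont=0 payload=0x32=50: acc |= 50<<21 -> acc=106345557 shift=28 [end]
Varint 4: bytes[8:12] = D5 E8 DA 32 -> value 106345557 (4 byte(s))
  byte[12]=0x22 cont=0 payload=0x22=34: acc |= 34<<0 -> acc=34 shift=7 [end]
Varint 5: bytes[12:13] = 22 -> value 34 (1 byte(s))

Answer: 3338 941495 984951 106345557 34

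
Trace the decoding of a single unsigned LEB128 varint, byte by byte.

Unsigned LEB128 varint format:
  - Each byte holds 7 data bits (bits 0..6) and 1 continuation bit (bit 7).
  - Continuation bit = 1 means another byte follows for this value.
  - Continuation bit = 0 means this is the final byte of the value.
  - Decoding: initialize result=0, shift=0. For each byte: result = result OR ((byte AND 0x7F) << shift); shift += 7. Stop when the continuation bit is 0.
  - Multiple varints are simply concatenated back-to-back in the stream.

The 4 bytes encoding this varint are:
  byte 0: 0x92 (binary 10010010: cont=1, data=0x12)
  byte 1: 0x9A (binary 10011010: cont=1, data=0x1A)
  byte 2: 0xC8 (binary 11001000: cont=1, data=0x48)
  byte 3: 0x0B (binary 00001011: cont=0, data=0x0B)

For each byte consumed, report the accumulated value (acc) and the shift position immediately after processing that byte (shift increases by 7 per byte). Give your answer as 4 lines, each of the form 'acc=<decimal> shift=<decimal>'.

Answer: acc=18 shift=7
acc=3346 shift=14
acc=1182994 shift=21
acc=24251666 shift=28

Derivation:
byte 0=0x92: payload=0x12=18, contrib = 18<<0 = 18; acc -> 18, shift -> 7
byte 1=0x9A: payload=0x1A=26, contrib = 26<<7 = 3328; acc -> 3346, shift -> 14
byte 2=0xC8: payload=0x48=72, contrib = 72<<14 = 1179648; acc -> 1182994, shift -> 21
byte 3=0x0B: payload=0x0B=11, contrib = 11<<21 = 23068672; acc -> 24251666, shift -> 28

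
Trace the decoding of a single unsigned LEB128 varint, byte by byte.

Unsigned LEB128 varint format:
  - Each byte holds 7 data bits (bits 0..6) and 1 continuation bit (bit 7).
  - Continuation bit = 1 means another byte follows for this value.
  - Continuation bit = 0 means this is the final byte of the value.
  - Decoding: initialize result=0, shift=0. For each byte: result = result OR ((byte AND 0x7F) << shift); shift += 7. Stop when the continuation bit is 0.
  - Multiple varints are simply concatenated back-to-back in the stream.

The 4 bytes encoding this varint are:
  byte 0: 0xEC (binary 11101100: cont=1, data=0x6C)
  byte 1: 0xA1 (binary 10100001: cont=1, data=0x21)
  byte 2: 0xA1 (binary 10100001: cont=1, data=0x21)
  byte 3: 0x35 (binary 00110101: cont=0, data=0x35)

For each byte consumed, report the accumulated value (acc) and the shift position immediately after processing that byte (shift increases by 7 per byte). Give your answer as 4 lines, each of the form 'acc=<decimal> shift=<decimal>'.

Answer: acc=108 shift=7
acc=4332 shift=14
acc=545004 shift=21
acc=111694060 shift=28

Derivation:
byte 0=0xEC: payload=0x6C=108, contrib = 108<<0 = 108; acc -> 108, shift -> 7
byte 1=0xA1: payload=0x21=33, contrib = 33<<7 = 4224; acc -> 4332, shift -> 14
byte 2=0xA1: payload=0x21=33, contrib = 33<<14 = 540672; acc -> 545004, shift -> 21
byte 3=0x35: payload=0x35=53, contrib = 53<<21 = 111149056; acc -> 111694060, shift -> 28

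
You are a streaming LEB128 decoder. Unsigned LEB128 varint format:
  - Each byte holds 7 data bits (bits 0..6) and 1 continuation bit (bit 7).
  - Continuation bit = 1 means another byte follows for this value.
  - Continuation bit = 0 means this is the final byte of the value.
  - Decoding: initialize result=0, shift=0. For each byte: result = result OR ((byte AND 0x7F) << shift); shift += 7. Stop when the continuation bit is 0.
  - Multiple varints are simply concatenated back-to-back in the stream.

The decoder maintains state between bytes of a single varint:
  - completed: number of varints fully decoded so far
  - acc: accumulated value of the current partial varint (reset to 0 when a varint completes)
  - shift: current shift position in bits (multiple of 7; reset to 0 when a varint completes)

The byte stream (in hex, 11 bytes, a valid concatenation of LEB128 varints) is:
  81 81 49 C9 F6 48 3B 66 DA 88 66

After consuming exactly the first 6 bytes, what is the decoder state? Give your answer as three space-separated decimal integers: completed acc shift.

byte[0]=0x81 cont=1 payload=0x01: acc |= 1<<0 -> completed=0 acc=1 shift=7
byte[1]=0x81 cont=1 payload=0x01: acc |= 1<<7 -> completed=0 acc=129 shift=14
byte[2]=0x49 cont=0 payload=0x49: varint #1 complete (value=1196161); reset -> completed=1 acc=0 shift=0
byte[3]=0xC9 cont=1 payload=0x49: acc |= 73<<0 -> completed=1 acc=73 shift=7
byte[4]=0xF6 cont=1 payload=0x76: acc |= 118<<7 -> completed=1 acc=15177 shift=14
byte[5]=0x48 cont=0 payload=0x48: varint #2 complete (value=1194825); reset -> completed=2 acc=0 shift=0

Answer: 2 0 0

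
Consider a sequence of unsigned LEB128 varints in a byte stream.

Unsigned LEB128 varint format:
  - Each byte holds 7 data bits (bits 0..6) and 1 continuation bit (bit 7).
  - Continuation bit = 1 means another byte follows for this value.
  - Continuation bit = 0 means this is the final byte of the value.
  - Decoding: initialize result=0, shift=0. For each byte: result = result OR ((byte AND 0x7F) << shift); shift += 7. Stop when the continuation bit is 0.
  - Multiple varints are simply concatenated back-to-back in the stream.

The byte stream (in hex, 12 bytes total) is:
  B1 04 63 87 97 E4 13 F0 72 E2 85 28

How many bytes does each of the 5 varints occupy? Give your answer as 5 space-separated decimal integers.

  byte[0]=0xB1 cont=1 payload=0x31=49: acc |= 49<<0 -> acc=49 shift=7
  byte[1]=0x04 cont=0 payload=0x04=4: acc |= 4<<7 -> acc=561 shift=14 [end]
Varint 1: bytes[0:2] = B1 04 -> value 561 (2 byte(s))
  byte[2]=0x63 cont=0 payload=0x63=99: acc |= 99<<0 -> acc=99 shift=7 [end]
Varint 2: bytes[2:3] = 63 -> value 99 (1 byte(s))
  byte[3]=0x87 cont=1 payload=0x07=7: acc |= 7<<0 -> acc=7 shift=7
  byte[4]=0x97 cont=1 payload=0x17=23: acc |= 23<<7 -> acc=2951 shift=14
  byte[5]=0xE4 cont=1 payload=0x64=100: acc |= 100<<14 -> acc=1641351 shift=21
  byte[6]=0x13 cont=0 payload=0x13=19: acc |= 19<<21 -> acc=41487239 shift=28 [end]
Varint 3: bytes[3:7] = 87 97 E4 13 -> value 41487239 (4 byte(s))
  byte[7]=0xF0 cont=1 payload=0x70=112: acc |= 112<<0 -> acc=112 shift=7
  byte[8]=0x72 cont=0 payload=0x72=114: acc |= 114<<7 -> acc=14704 shift=14 [end]
Varint 4: bytes[7:9] = F0 72 -> value 14704 (2 byte(s))
  byte[9]=0xE2 cont=1 payload=0x62=98: acc |= 98<<0 -> acc=98 shift=7
  byte[10]=0x85 cont=1 payload=0x05=5: acc |= 5<<7 -> acc=738 shift=14
  byte[11]=0x28 cont=0 payload=0x28=40: acc |= 40<<14 -> acc=656098 shift=21 [end]
Varint 5: bytes[9:12] = E2 85 28 -> value 656098 (3 byte(s))

Answer: 2 1 4 2 3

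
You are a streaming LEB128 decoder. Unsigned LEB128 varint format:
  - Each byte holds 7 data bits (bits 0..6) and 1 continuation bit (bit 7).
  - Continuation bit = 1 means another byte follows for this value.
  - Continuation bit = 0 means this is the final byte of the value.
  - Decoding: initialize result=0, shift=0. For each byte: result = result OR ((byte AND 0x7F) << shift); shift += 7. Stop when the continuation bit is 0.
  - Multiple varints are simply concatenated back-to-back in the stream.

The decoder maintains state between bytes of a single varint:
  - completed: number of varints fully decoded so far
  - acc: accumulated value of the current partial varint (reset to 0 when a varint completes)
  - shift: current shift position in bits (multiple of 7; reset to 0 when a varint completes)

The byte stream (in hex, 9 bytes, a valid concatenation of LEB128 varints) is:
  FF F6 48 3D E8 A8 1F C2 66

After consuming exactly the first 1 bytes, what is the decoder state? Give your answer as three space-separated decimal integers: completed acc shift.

Answer: 0 127 7

Derivation:
byte[0]=0xFF cont=1 payload=0x7F: acc |= 127<<0 -> completed=0 acc=127 shift=7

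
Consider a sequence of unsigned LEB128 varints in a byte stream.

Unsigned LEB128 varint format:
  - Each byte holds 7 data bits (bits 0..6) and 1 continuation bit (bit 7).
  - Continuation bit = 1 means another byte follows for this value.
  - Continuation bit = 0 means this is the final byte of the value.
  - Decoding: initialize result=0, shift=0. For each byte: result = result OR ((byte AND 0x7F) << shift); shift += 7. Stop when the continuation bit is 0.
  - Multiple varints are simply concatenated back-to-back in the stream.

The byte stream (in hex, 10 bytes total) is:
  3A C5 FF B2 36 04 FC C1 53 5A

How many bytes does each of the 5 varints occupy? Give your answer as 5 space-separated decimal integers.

Answer: 1 4 1 3 1

Derivation:
  byte[0]=0x3A cont=0 payload=0x3A=58: acc |= 58<<0 -> acc=58 shift=7 [end]
Varint 1: bytes[0:1] = 3A -> value 58 (1 byte(s))
  byte[1]=0xC5 cont=1 payload=0x45=69: acc |= 69<<0 -> acc=69 shift=7
  byte[2]=0xFF cont=1 payload=0x7F=127: acc |= 127<<7 -> acc=16325 shift=14
  byte[3]=0xB2 cont=1 payload=0x32=50: acc |= 50<<14 -> acc=835525 shift=21
  byte[4]=0x36 cont=0 payload=0x36=54: acc |= 54<<21 -> acc=114081733 shift=28 [end]
Varint 2: bytes[1:5] = C5 FF B2 36 -> value 114081733 (4 byte(s))
  byte[5]=0x04 cont=0 payload=0x04=4: acc |= 4<<0 -> acc=4 shift=7 [end]
Varint 3: bytes[5:6] = 04 -> value 4 (1 byte(s))
  byte[6]=0xFC cont=1 payload=0x7C=124: acc |= 124<<0 -> acc=124 shift=7
  byte[7]=0xC1 cont=1 payload=0x41=65: acc |= 65<<7 -> acc=8444 shift=14
  byte[8]=0x53 cont=0 payload=0x53=83: acc |= 83<<14 -> acc=1368316 shift=21 [end]
Varint 4: bytes[6:9] = FC C1 53 -> value 1368316 (3 byte(s))
  byte[9]=0x5A cont=0 payload=0x5A=90: acc |= 90<<0 -> acc=90 shift=7 [end]
Varint 5: bytes[9:10] = 5A -> value 90 (1 byte(s))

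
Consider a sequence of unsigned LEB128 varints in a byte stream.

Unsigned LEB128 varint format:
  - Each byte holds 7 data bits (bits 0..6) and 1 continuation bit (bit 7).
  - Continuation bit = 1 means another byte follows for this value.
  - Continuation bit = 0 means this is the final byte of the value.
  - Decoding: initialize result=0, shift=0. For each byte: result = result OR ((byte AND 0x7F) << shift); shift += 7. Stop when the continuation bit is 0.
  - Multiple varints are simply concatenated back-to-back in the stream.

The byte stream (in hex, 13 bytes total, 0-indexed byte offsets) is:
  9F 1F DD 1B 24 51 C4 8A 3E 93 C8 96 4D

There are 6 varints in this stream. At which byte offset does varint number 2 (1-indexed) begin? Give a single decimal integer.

  byte[0]=0x9F cont=1 payload=0x1F=31: acc |= 31<<0 -> acc=31 shift=7
  byte[1]=0x1F cont=0 payload=0x1F=31: acc |= 31<<7 -> acc=3999 shift=14 [end]
Varint 1: bytes[0:2] = 9F 1F -> value 3999 (2 byte(s))
  byte[2]=0xDD cont=1 payload=0x5D=93: acc |= 93<<0 -> acc=93 shift=7
  byte[3]=0x1B cont=0 payload=0x1B=27: acc |= 27<<7 -> acc=3549 shift=14 [end]
Varint 2: bytes[2:4] = DD 1B -> value 3549 (2 byte(s))
  byte[4]=0x24 cont=0 payload=0x24=36: acc |= 36<<0 -> acc=36 shift=7 [end]
Varint 3: bytes[4:5] = 24 -> value 36 (1 byte(s))
  byte[5]=0x51 cont=0 payload=0x51=81: acc |= 81<<0 -> acc=81 shift=7 [end]
Varint 4: bytes[5:6] = 51 -> value 81 (1 byte(s))
  byte[6]=0xC4 cont=1 payload=0x44=68: acc |= 68<<0 -> acc=68 shift=7
  byte[7]=0x8A cont=1 payload=0x0A=10: acc |= 10<<7 -> acc=1348 shift=14
  byte[8]=0x3E cont=0 payload=0x3E=62: acc |= 62<<14 -> acc=1017156 shift=21 [end]
Varint 5: bytes[6:9] = C4 8A 3E -> value 1017156 (3 byte(s))
  byte[9]=0x93 cont=1 payload=0x13=19: acc |= 19<<0 -> acc=19 shift=7
  byte[10]=0xC8 cont=1 payload=0x48=72: acc |= 72<<7 -> acc=9235 shift=14
  byte[11]=0x96 cont=1 payload=0x16=22: acc |= 22<<14 -> acc=369683 shift=21
  byte[12]=0x4D cont=0 payload=0x4D=77: acc |= 77<<21 -> acc=161850387 shift=28 [end]
Varint 6: bytes[9:13] = 93 C8 96 4D -> value 161850387 (4 byte(s))

Answer: 2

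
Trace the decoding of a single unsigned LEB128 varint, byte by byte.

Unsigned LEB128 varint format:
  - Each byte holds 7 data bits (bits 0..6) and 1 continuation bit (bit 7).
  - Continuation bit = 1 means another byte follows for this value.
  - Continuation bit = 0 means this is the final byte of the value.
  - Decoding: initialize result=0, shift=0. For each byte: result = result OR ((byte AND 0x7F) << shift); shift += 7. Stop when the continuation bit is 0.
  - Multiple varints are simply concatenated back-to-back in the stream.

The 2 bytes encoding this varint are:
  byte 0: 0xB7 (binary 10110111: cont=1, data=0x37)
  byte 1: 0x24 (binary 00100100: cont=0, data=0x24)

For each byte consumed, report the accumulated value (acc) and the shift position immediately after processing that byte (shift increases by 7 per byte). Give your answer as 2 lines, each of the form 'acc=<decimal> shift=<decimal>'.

Answer: acc=55 shift=7
acc=4663 shift=14

Derivation:
byte 0=0xB7: payload=0x37=55, contrib = 55<<0 = 55; acc -> 55, shift -> 7
byte 1=0x24: payload=0x24=36, contrib = 36<<7 = 4608; acc -> 4663, shift -> 14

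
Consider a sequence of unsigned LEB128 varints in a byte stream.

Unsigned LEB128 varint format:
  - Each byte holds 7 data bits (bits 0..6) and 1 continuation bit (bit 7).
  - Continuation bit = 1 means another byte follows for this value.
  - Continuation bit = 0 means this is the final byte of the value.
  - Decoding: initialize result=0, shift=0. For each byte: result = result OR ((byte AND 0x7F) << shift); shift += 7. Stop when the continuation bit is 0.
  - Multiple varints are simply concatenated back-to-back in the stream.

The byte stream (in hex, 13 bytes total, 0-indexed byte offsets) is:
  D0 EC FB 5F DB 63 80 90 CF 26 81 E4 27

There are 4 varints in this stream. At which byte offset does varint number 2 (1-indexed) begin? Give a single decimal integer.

  byte[0]=0xD0 cont=1 payload=0x50=80: acc |= 80<<0 -> acc=80 shift=7
  byte[1]=0xEC cont=1 payload=0x6C=108: acc |= 108<<7 -> acc=13904 shift=14
  byte[2]=0xFB cont=1 payload=0x7B=123: acc |= 123<<14 -> acc=2029136 shift=21
  byte[3]=0x5F cont=0 payload=0x5F=95: acc |= 95<<21 -> acc=201258576 shift=28 [end]
Varint 1: bytes[0:4] = D0 EC FB 5F -> value 201258576 (4 byte(s))
  byte[4]=0xDB cont=1 payload=0x5B=91: acc |= 91<<0 -> acc=91 shift=7
  byte[5]=0x63 cont=0 payload=0x63=99: acc |= 99<<7 -> acc=12763 shift=14 [end]
Varint 2: bytes[4:6] = DB 63 -> value 12763 (2 byte(s))
  byte[6]=0x80 cont=1 payload=0x00=0: acc |= 0<<0 -> acc=0 shift=7
  byte[7]=0x90 cont=1 payload=0x10=16: acc |= 16<<7 -> acc=2048 shift=14
  byte[8]=0xCF cont=1 payload=0x4F=79: acc |= 79<<14 -> acc=1296384 shift=21
  byte[9]=0x26 cont=0 payload=0x26=38: acc |= 38<<21 -> acc=80988160 shift=28 [end]
Varint 3: bytes[6:10] = 80 90 CF 26 -> value 80988160 (4 byte(s))
  byte[10]=0x81 cont=1 payload=0x01=1: acc |= 1<<0 -> acc=1 shift=7
  byte[11]=0xE4 cont=1 payload=0x64=100: acc |= 100<<7 -> acc=12801 shift=14
  byte[12]=0x27 cont=0 payload=0x27=39: acc |= 39<<14 -> acc=651777 shift=21 [end]
Varint 4: bytes[10:13] = 81 E4 27 -> value 651777 (3 byte(s))

Answer: 4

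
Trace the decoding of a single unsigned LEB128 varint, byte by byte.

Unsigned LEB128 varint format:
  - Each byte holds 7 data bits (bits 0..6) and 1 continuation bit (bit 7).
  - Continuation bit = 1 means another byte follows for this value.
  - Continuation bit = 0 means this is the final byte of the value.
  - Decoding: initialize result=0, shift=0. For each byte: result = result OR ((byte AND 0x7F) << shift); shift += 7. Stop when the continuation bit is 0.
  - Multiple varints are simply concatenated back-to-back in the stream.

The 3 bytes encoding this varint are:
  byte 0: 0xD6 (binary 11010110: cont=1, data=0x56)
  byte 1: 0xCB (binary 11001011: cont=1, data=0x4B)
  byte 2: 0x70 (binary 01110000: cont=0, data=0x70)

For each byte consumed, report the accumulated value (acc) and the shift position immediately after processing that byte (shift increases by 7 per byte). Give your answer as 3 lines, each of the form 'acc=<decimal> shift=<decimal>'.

Answer: acc=86 shift=7
acc=9686 shift=14
acc=1844694 shift=21

Derivation:
byte 0=0xD6: payload=0x56=86, contrib = 86<<0 = 86; acc -> 86, shift -> 7
byte 1=0xCB: payload=0x4B=75, contrib = 75<<7 = 9600; acc -> 9686, shift -> 14
byte 2=0x70: payload=0x70=112, contrib = 112<<14 = 1835008; acc -> 1844694, shift -> 21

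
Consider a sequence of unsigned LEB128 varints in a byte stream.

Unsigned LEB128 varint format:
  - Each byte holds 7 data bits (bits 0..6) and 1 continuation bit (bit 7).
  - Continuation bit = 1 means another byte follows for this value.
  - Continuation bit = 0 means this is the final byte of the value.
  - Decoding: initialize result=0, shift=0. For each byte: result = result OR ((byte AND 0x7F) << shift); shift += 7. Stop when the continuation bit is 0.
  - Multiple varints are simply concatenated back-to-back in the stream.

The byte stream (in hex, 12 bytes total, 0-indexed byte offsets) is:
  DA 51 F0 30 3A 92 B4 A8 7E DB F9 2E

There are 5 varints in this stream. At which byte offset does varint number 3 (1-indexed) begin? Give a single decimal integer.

Answer: 4

Derivation:
  byte[0]=0xDA cont=1 payload=0x5A=90: acc |= 90<<0 -> acc=90 shift=7
  byte[1]=0x51 cont=0 payload=0x51=81: acc |= 81<<7 -> acc=10458 shift=14 [end]
Varint 1: bytes[0:2] = DA 51 -> value 10458 (2 byte(s))
  byte[2]=0xF0 cont=1 payload=0x70=112: acc |= 112<<0 -> acc=112 shift=7
  byte[3]=0x30 cont=0 payload=0x30=48: acc |= 48<<7 -> acc=6256 shift=14 [end]
Varint 2: bytes[2:4] = F0 30 -> value 6256 (2 byte(s))
  byte[4]=0x3A cont=0 payload=0x3A=58: acc |= 58<<0 -> acc=58 shift=7 [end]
Varint 3: bytes[4:5] = 3A -> value 58 (1 byte(s))
  byte[5]=0x92 cont=1 payload=0x12=18: acc |= 18<<0 -> acc=18 shift=7
  byte[6]=0xB4 cont=1 payload=0x34=52: acc |= 52<<7 -> acc=6674 shift=14
  byte[7]=0xA8 cont=1 payload=0x28=40: acc |= 40<<14 -> acc=662034 shift=21
  byte[8]=0x7E cont=0 payload=0x7E=126: acc |= 126<<21 -> acc=264903186 shift=28 [end]
Varint 4: bytes[5:9] = 92 B4 A8 7E -> value 264903186 (4 byte(s))
  byte[9]=0xDB cont=1 payload=0x5B=91: acc |= 91<<0 -> acc=91 shift=7
  byte[10]=0xF9 cont=1 payload=0x79=121: acc |= 121<<7 -> acc=15579 shift=14
  byte[11]=0x2E cont=0 payload=0x2E=46: acc |= 46<<14 -> acc=769243 shift=21 [end]
Varint 5: bytes[9:12] = DB F9 2E -> value 769243 (3 byte(s))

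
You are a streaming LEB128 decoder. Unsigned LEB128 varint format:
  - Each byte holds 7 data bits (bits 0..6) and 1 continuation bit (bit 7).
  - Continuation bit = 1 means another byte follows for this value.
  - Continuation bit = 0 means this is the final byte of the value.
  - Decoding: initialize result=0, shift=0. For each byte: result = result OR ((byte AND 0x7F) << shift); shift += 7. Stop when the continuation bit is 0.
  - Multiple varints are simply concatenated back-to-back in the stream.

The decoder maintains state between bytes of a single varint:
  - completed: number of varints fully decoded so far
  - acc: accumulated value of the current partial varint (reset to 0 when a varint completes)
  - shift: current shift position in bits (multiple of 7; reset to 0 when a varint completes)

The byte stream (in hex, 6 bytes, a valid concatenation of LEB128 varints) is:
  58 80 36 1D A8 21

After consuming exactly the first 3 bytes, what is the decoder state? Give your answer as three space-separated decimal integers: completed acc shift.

Answer: 2 0 0

Derivation:
byte[0]=0x58 cont=0 payload=0x58: varint #1 complete (value=88); reset -> completed=1 acc=0 shift=0
byte[1]=0x80 cont=1 payload=0x00: acc |= 0<<0 -> completed=1 acc=0 shift=7
byte[2]=0x36 cont=0 payload=0x36: varint #2 complete (value=6912); reset -> completed=2 acc=0 shift=0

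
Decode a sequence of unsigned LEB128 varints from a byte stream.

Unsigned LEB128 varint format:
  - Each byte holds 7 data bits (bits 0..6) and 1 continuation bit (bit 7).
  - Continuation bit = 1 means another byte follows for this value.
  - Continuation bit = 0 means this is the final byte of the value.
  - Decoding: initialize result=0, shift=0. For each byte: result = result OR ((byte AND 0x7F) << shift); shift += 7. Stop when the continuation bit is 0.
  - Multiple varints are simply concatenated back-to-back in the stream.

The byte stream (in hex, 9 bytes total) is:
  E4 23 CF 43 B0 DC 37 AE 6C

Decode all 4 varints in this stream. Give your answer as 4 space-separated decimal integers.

Answer: 4580 8655 912944 13870

Derivation:
  byte[0]=0xE4 cont=1 payload=0x64=100: acc |= 100<<0 -> acc=100 shift=7
  byte[1]=0x23 cont=0 payload=0x23=35: acc |= 35<<7 -> acc=4580 shift=14 [end]
Varint 1: bytes[0:2] = E4 23 -> value 4580 (2 byte(s))
  byte[2]=0xCF cont=1 payload=0x4F=79: acc |= 79<<0 -> acc=79 shift=7
  byte[3]=0x43 cont=0 payload=0x43=67: acc |= 67<<7 -> acc=8655 shift=14 [end]
Varint 2: bytes[2:4] = CF 43 -> value 8655 (2 byte(s))
  byte[4]=0xB0 cont=1 payload=0x30=48: acc |= 48<<0 -> acc=48 shift=7
  byte[5]=0xDC cont=1 payload=0x5C=92: acc |= 92<<7 -> acc=11824 shift=14
  byte[6]=0x37 cont=0 payload=0x37=55: acc |= 55<<14 -> acc=912944 shift=21 [end]
Varint 3: bytes[4:7] = B0 DC 37 -> value 912944 (3 byte(s))
  byte[7]=0xAE cont=1 payload=0x2E=46: acc |= 46<<0 -> acc=46 shift=7
  byte[8]=0x6C cont=0 payload=0x6C=108: acc |= 108<<7 -> acc=13870 shift=14 [end]
Varint 4: bytes[7:9] = AE 6C -> value 13870 (2 byte(s))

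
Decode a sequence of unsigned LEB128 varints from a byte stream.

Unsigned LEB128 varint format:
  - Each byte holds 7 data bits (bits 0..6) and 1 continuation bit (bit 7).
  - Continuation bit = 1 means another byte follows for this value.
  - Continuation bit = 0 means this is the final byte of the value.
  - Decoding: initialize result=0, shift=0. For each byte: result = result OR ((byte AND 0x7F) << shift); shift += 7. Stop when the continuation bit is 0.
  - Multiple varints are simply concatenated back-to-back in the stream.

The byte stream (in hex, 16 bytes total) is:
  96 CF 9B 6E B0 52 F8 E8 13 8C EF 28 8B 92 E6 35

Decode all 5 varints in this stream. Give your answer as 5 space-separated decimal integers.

Answer: 231139222 10544 324728 669580 112822539

Derivation:
  byte[0]=0x96 cont=1 payload=0x16=22: acc |= 22<<0 -> acc=22 shift=7
  byte[1]=0xCF cont=1 payload=0x4F=79: acc |= 79<<7 -> acc=10134 shift=14
  byte[2]=0x9B cont=1 payload=0x1B=27: acc |= 27<<14 -> acc=452502 shift=21
  byte[3]=0x6E cont=0 payload=0x6E=110: acc |= 110<<21 -> acc=231139222 shift=28 [end]
Varint 1: bytes[0:4] = 96 CF 9B 6E -> value 231139222 (4 byte(s))
  byte[4]=0xB0 cont=1 payload=0x30=48: acc |= 48<<0 -> acc=48 shift=7
  byte[5]=0x52 cont=0 payload=0x52=82: acc |= 82<<7 -> acc=10544 shift=14 [end]
Varint 2: bytes[4:6] = B0 52 -> value 10544 (2 byte(s))
  byte[6]=0xF8 cont=1 payload=0x78=120: acc |= 120<<0 -> acc=120 shift=7
  byte[7]=0xE8 cont=1 payload=0x68=104: acc |= 104<<7 -> acc=13432 shift=14
  byte[8]=0x13 cont=0 payload=0x13=19: acc |= 19<<14 -> acc=324728 shift=21 [end]
Varint 3: bytes[6:9] = F8 E8 13 -> value 324728 (3 byte(s))
  byte[9]=0x8C cont=1 payload=0x0C=12: acc |= 12<<0 -> acc=12 shift=7
  byte[10]=0xEF cont=1 payload=0x6F=111: acc |= 111<<7 -> acc=14220 shift=14
  byte[11]=0x28 cont=0 payload=0x28=40: acc |= 40<<14 -> acc=669580 shift=21 [end]
Varint 4: bytes[9:12] = 8C EF 28 -> value 669580 (3 byte(s))
  byte[12]=0x8B cont=1 payload=0x0B=11: acc |= 11<<0 -> acc=11 shift=7
  byte[13]=0x92 cont=1 payload=0x12=18: acc |= 18<<7 -> acc=2315 shift=14
  byte[14]=0xE6 cont=1 payload=0x66=102: acc |= 102<<14 -> acc=1673483 shift=21
  byte[15]=0x35 cont=0 payload=0x35=53: acc |= 53<<21 -> acc=112822539 shift=28 [end]
Varint 5: bytes[12:16] = 8B 92 E6 35 -> value 112822539 (4 byte(s))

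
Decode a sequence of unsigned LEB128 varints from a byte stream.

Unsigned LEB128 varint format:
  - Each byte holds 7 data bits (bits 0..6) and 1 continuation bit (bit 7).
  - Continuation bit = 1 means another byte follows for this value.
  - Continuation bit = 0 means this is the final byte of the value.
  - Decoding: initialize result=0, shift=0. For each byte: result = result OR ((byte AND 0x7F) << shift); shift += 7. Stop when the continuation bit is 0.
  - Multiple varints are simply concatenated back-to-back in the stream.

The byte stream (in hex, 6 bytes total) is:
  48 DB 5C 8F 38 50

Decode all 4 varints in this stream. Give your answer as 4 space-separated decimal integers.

Answer: 72 11867 7183 80

Derivation:
  byte[0]=0x48 cont=0 payload=0x48=72: acc |= 72<<0 -> acc=72 shift=7 [end]
Varint 1: bytes[0:1] = 48 -> value 72 (1 byte(s))
  byte[1]=0xDB cont=1 payload=0x5B=91: acc |= 91<<0 -> acc=91 shift=7
  byte[2]=0x5C cont=0 payload=0x5C=92: acc |= 92<<7 -> acc=11867 shift=14 [end]
Varint 2: bytes[1:3] = DB 5C -> value 11867 (2 byte(s))
  byte[3]=0x8F cont=1 payload=0x0F=15: acc |= 15<<0 -> acc=15 shift=7
  byte[4]=0x38 cont=0 payload=0x38=56: acc |= 56<<7 -> acc=7183 shift=14 [end]
Varint 3: bytes[3:5] = 8F 38 -> value 7183 (2 byte(s))
  byte[5]=0x50 cont=0 payload=0x50=80: acc |= 80<<0 -> acc=80 shift=7 [end]
Varint 4: bytes[5:6] = 50 -> value 80 (1 byte(s))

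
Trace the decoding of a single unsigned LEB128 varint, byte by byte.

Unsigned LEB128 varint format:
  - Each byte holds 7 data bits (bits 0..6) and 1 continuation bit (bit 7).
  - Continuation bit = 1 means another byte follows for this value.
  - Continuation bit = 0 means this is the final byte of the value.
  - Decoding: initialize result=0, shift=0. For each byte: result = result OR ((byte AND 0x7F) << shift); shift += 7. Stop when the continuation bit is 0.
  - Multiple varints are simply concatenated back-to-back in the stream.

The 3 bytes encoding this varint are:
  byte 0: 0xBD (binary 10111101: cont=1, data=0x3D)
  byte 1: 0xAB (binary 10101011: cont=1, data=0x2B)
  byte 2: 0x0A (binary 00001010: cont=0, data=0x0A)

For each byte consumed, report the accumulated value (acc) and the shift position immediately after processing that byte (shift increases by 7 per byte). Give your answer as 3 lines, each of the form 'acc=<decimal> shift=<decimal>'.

byte 0=0xBD: payload=0x3D=61, contrib = 61<<0 = 61; acc -> 61, shift -> 7
byte 1=0xAB: payload=0x2B=43, contrib = 43<<7 = 5504; acc -> 5565, shift -> 14
byte 2=0x0A: payload=0x0A=10, contrib = 10<<14 = 163840; acc -> 169405, shift -> 21

Answer: acc=61 shift=7
acc=5565 shift=14
acc=169405 shift=21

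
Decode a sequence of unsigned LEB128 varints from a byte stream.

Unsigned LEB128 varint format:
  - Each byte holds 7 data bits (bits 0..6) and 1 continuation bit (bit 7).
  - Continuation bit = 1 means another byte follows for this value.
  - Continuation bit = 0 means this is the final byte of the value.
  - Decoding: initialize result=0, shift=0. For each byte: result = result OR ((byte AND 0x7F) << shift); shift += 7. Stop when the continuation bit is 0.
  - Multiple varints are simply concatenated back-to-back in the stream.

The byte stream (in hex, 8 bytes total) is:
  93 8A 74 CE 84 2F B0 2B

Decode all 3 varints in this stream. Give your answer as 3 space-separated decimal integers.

Answer: 1901843 770638 5552

Derivation:
  byte[0]=0x93 cont=1 payload=0x13=19: acc |= 19<<0 -> acc=19 shift=7
  byte[1]=0x8A cont=1 payload=0x0A=10: acc |= 10<<7 -> acc=1299 shift=14
  byte[2]=0x74 cont=0 payload=0x74=116: acc |= 116<<14 -> acc=1901843 shift=21 [end]
Varint 1: bytes[0:3] = 93 8A 74 -> value 1901843 (3 byte(s))
  byte[3]=0xCE cont=1 payload=0x4E=78: acc |= 78<<0 -> acc=78 shift=7
  byte[4]=0x84 cont=1 payload=0x04=4: acc |= 4<<7 -> acc=590 shift=14
  byte[5]=0x2F cont=0 payload=0x2F=47: acc |= 47<<14 -> acc=770638 shift=21 [end]
Varint 2: bytes[3:6] = CE 84 2F -> value 770638 (3 byte(s))
  byte[6]=0xB0 cont=1 payload=0x30=48: acc |= 48<<0 -> acc=48 shift=7
  byte[7]=0x2B cont=0 payload=0x2B=43: acc |= 43<<7 -> acc=5552 shift=14 [end]
Varint 3: bytes[6:8] = B0 2B -> value 5552 (2 byte(s))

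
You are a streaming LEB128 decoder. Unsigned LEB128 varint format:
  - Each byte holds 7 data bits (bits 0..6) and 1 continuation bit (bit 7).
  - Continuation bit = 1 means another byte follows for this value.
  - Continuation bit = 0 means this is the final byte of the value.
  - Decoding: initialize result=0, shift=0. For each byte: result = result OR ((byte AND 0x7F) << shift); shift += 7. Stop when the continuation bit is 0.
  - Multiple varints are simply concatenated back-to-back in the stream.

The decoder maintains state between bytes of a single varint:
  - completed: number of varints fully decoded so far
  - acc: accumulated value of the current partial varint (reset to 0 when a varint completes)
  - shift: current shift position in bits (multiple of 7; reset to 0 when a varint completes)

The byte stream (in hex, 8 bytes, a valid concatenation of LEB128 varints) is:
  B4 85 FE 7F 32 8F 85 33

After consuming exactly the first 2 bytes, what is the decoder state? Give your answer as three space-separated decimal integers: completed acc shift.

Answer: 0 692 14

Derivation:
byte[0]=0xB4 cont=1 payload=0x34: acc |= 52<<0 -> completed=0 acc=52 shift=7
byte[1]=0x85 cont=1 payload=0x05: acc |= 5<<7 -> completed=0 acc=692 shift=14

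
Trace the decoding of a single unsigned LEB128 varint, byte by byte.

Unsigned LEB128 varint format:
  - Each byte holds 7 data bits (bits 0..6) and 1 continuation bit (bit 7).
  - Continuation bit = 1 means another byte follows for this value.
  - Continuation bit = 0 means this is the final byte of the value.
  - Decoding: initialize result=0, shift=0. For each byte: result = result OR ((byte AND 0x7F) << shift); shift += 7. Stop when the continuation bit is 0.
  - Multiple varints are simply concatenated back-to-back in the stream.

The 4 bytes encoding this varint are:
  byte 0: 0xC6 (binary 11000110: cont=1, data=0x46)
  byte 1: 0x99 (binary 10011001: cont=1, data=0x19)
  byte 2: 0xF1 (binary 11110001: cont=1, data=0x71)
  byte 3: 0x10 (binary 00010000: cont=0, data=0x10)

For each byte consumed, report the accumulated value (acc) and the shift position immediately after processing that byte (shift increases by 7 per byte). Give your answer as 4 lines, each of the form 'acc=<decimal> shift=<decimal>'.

byte 0=0xC6: payload=0x46=70, contrib = 70<<0 = 70; acc -> 70, shift -> 7
byte 1=0x99: payload=0x19=25, contrib = 25<<7 = 3200; acc -> 3270, shift -> 14
byte 2=0xF1: payload=0x71=113, contrib = 113<<14 = 1851392; acc -> 1854662, shift -> 21
byte 3=0x10: payload=0x10=16, contrib = 16<<21 = 33554432; acc -> 35409094, shift -> 28

Answer: acc=70 shift=7
acc=3270 shift=14
acc=1854662 shift=21
acc=35409094 shift=28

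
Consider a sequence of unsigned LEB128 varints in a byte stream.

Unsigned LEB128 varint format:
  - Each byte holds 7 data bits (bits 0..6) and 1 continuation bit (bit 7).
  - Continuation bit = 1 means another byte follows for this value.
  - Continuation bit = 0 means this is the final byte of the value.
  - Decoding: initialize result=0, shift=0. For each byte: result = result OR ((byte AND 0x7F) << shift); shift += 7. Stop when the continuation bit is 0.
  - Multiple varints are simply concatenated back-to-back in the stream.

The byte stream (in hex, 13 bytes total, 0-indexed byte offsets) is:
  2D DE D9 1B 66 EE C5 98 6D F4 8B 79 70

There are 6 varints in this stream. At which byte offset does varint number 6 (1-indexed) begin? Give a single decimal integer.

Answer: 12

Derivation:
  byte[0]=0x2D cont=0 payload=0x2D=45: acc |= 45<<0 -> acc=45 shift=7 [end]
Varint 1: bytes[0:1] = 2D -> value 45 (1 byte(s))
  byte[1]=0xDE cont=1 payload=0x5E=94: acc |= 94<<0 -> acc=94 shift=7
  byte[2]=0xD9 cont=1 payload=0x59=89: acc |= 89<<7 -> acc=11486 shift=14
  byte[3]=0x1B cont=0 payload=0x1B=27: acc |= 27<<14 -> acc=453854 shift=21 [end]
Varint 2: bytes[1:4] = DE D9 1B -> value 453854 (3 byte(s))
  byte[4]=0x66 cont=0 payload=0x66=102: acc |= 102<<0 -> acc=102 shift=7 [end]
Varint 3: bytes[4:5] = 66 -> value 102 (1 byte(s))
  byte[5]=0xEE cont=1 payload=0x6E=110: acc |= 110<<0 -> acc=110 shift=7
  byte[6]=0xC5 cont=1 payload=0x45=69: acc |= 69<<7 -> acc=8942 shift=14
  byte[7]=0x98 cont=1 payload=0x18=24: acc |= 24<<14 -> acc=402158 shift=21
  byte[8]=0x6D cont=0 payload=0x6D=109: acc |= 109<<21 -> acc=228991726 shift=28 [end]
Varint 4: bytes[5:9] = EE C5 98 6D -> value 228991726 (4 byte(s))
  byte[9]=0xF4 cont=1 payload=0x74=116: acc |= 116<<0 -> acc=116 shift=7
  byte[10]=0x8B cont=1 payload=0x0B=11: acc |= 11<<7 -> acc=1524 shift=14
  byte[11]=0x79 cont=0 payload=0x79=121: acc |= 121<<14 -> acc=1983988 shift=21 [end]
Varint 5: bytes[9:12] = F4 8B 79 -> value 1983988 (3 byte(s))
  byte[12]=0x70 cont=0 payload=0x70=112: acc |= 112<<0 -> acc=112 shift=7 [end]
Varint 6: bytes[12:13] = 70 -> value 112 (1 byte(s))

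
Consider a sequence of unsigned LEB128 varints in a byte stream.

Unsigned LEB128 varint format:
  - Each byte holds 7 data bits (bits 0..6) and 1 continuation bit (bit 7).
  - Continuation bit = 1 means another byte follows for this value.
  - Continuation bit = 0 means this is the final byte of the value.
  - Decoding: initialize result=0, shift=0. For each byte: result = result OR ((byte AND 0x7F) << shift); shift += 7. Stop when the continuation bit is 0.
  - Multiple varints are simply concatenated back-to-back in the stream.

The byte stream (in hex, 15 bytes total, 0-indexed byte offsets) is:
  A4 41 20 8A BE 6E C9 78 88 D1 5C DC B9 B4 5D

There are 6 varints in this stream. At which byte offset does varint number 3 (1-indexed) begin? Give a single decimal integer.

  byte[0]=0xA4 cont=1 payload=0x24=36: acc |= 36<<0 -> acc=36 shift=7
  byte[1]=0x41 cont=0 payload=0x41=65: acc |= 65<<7 -> acc=8356 shift=14 [end]
Varint 1: bytes[0:2] = A4 41 -> value 8356 (2 byte(s))
  byte[2]=0x20 cont=0 payload=0x20=32: acc |= 32<<0 -> acc=32 shift=7 [end]
Varint 2: bytes[2:3] = 20 -> value 32 (1 byte(s))
  byte[3]=0x8A cont=1 payload=0x0A=10: acc |= 10<<0 -> acc=10 shift=7
  byte[4]=0xBE cont=1 payload=0x3E=62: acc |= 62<<7 -> acc=7946 shift=14
  byte[5]=0x6E cont=0 payload=0x6E=110: acc |= 110<<14 -> acc=1810186 shift=21 [end]
Varint 3: bytes[3:6] = 8A BE 6E -> value 1810186 (3 byte(s))
  byte[6]=0xC9 cont=1 payload=0x49=73: acc |= 73<<0 -> acc=73 shift=7
  byte[7]=0x78 cont=0 payload=0x78=120: acc |= 120<<7 -> acc=15433 shift=14 [end]
Varint 4: bytes[6:8] = C9 78 -> value 15433 (2 byte(s))
  byte[8]=0x88 cont=1 payload=0x08=8: acc |= 8<<0 -> acc=8 shift=7
  byte[9]=0xD1 cont=1 payload=0x51=81: acc |= 81<<7 -> acc=10376 shift=14
  byte[10]=0x5C cont=0 payload=0x5C=92: acc |= 92<<14 -> acc=1517704 shift=21 [end]
Varint 5: bytes[8:11] = 88 D1 5C -> value 1517704 (3 byte(s))
  byte[11]=0xDC cont=1 payload=0x5C=92: acc |= 92<<0 -> acc=92 shift=7
  byte[12]=0xB9 cont=1 payload=0x39=57: acc |= 57<<7 -> acc=7388 shift=14
  byte[13]=0xB4 cont=1 payload=0x34=52: acc |= 52<<14 -> acc=859356 shift=21
  byte[14]=0x5D cont=0 payload=0x5D=93: acc |= 93<<21 -> acc=195894492 shift=28 [end]
Varint 6: bytes[11:15] = DC B9 B4 5D -> value 195894492 (4 byte(s))

Answer: 3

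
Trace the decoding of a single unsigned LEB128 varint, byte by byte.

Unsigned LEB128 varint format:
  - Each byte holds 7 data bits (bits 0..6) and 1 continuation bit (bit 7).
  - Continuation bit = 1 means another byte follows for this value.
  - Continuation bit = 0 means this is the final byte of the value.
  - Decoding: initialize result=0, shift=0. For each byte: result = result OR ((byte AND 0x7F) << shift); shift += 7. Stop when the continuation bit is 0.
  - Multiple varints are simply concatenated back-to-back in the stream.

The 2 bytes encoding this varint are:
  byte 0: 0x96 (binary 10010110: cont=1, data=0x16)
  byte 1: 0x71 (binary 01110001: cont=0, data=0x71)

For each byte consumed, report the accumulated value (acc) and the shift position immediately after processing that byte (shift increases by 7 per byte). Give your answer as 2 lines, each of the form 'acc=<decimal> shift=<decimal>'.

byte 0=0x96: payload=0x16=22, contrib = 22<<0 = 22; acc -> 22, shift -> 7
byte 1=0x71: payload=0x71=113, contrib = 113<<7 = 14464; acc -> 14486, shift -> 14

Answer: acc=22 shift=7
acc=14486 shift=14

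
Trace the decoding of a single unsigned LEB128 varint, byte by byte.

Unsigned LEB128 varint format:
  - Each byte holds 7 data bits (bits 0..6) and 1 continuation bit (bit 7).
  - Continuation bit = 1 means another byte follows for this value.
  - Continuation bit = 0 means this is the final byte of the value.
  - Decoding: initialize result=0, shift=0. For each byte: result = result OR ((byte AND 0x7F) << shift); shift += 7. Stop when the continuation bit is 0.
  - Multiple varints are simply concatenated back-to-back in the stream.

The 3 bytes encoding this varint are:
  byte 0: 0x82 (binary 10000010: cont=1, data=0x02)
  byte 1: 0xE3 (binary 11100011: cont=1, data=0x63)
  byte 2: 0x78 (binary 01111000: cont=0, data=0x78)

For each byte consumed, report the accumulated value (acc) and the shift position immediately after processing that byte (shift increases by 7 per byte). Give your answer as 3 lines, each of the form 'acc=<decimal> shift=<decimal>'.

Answer: acc=2 shift=7
acc=12674 shift=14
acc=1978754 shift=21

Derivation:
byte 0=0x82: payload=0x02=2, contrib = 2<<0 = 2; acc -> 2, shift -> 7
byte 1=0xE3: payload=0x63=99, contrib = 99<<7 = 12672; acc -> 12674, shift -> 14
byte 2=0x78: payload=0x78=120, contrib = 120<<14 = 1966080; acc -> 1978754, shift -> 21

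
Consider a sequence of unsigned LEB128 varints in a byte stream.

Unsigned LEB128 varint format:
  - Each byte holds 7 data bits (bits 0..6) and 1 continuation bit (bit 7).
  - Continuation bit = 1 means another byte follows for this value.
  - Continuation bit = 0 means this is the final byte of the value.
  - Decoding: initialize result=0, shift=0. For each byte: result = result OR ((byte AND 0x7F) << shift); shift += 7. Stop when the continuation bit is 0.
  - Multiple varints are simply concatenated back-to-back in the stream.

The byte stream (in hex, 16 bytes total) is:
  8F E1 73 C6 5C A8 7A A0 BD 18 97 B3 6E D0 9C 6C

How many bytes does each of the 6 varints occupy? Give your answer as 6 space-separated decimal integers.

  byte[0]=0x8F cont=1 payload=0x0F=15: acc |= 15<<0 -> acc=15 shift=7
  byte[1]=0xE1 cont=1 payload=0x61=97: acc |= 97<<7 -> acc=12431 shift=14
  byte[2]=0x73 cont=0 payload=0x73=115: acc |= 115<<14 -> acc=1896591 shift=21 [end]
Varint 1: bytes[0:3] = 8F E1 73 -> value 1896591 (3 byte(s))
  byte[3]=0xC6 cont=1 payload=0x46=70: acc |= 70<<0 -> acc=70 shift=7
  byte[4]=0x5C cont=0 payload=0x5C=92: acc |= 92<<7 -> acc=11846 shift=14 [end]
Varint 2: bytes[3:5] = C6 5C -> value 11846 (2 byte(s))
  byte[5]=0xA8 cont=1 payload=0x28=40: acc |= 40<<0 -> acc=40 shift=7
  byte[6]=0x7A cont=0 payload=0x7A=122: acc |= 122<<7 -> acc=15656 shift=14 [end]
Varint 3: bytes[5:7] = A8 7A -> value 15656 (2 byte(s))
  byte[7]=0xA0 cont=1 payload=0x20=32: acc |= 32<<0 -> acc=32 shift=7
  byte[8]=0xBD cont=1 payload=0x3D=61: acc |= 61<<7 -> acc=7840 shift=14
  byte[9]=0x18 cont=0 payload=0x18=24: acc |= 24<<14 -> acc=401056 shift=21 [end]
Varint 4: bytes[7:10] = A0 BD 18 -> value 401056 (3 byte(s))
  byte[10]=0x97 cont=1 payload=0x17=23: acc |= 23<<0 -> acc=23 shift=7
  byte[11]=0xB3 cont=1 payload=0x33=51: acc |= 51<<7 -> acc=6551 shift=14
  byte[12]=0x6E cont=0 payload=0x6E=110: acc |= 110<<14 -> acc=1808791 shift=21 [end]
Varint 5: bytes[10:13] = 97 B3 6E -> value 1808791 (3 byte(s))
  byte[13]=0xD0 cont=1 payload=0x50=80: acc |= 80<<0 -> acc=80 shift=7
  byte[14]=0x9C cont=1 payload=0x1C=28: acc |= 28<<7 -> acc=3664 shift=14
  byte[15]=0x6C cont=0 payload=0x6C=108: acc |= 108<<14 -> acc=1773136 shift=21 [end]
Varint 6: bytes[13:16] = D0 9C 6C -> value 1773136 (3 byte(s))

Answer: 3 2 2 3 3 3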